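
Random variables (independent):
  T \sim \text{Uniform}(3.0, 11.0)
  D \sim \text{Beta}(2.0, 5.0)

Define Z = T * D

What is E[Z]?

For independent RVs: E[XY] = E[X]*E[Y]
E[T] = 7
E[D] = 0.28571429
E[Z] = 7 * 0.28571429 = 2

2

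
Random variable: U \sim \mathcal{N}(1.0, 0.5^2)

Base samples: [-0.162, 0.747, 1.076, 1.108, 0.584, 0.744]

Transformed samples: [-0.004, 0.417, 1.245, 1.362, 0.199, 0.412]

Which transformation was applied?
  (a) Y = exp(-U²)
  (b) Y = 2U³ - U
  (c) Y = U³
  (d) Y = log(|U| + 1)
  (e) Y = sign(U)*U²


Checking option (c) Y = U³:
  U = -0.162 -> Y = -0.004 ✓
  U = 0.747 -> Y = 0.417 ✓
  U = 1.076 -> Y = 1.245 ✓
All samples match this transformation.

(c) U³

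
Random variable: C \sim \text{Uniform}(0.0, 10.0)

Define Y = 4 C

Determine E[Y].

For Y = 4C:
E[Y] = 4 * E[C]
E[C] = (0 + 10)/2 = 5
E[Y] = 4 * 5 = 20

20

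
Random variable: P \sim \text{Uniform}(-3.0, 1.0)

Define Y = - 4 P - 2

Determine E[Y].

For Y = -4P - 2:
E[Y] = -4 * E[P] - 2
E[P] = (-3 + 1)/2 = -1
E[Y] = -4 * (-1) - 2 = 2

2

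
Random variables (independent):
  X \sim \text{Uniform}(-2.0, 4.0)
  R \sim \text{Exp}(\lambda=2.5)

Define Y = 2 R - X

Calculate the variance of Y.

For independent RVs: Var(aX + bY) = a²Var(X) + b²Var(Y)
Var(X) = 3
Var(R) = 0.16
Var(Y) = (-1)²*3 + 2²*0.16
= 1*3 + 4*0.16 = 3.64

3.64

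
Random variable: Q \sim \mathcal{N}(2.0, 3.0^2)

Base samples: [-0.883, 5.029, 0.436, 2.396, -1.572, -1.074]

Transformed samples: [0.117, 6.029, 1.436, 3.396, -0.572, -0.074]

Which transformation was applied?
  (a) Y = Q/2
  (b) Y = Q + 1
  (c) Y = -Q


Checking option (b) Y = Q + 1:
  Q = -0.883 -> Y = 0.117 ✓
  Q = 5.029 -> Y = 6.029 ✓
  Q = 0.436 -> Y = 1.436 ✓
All samples match this transformation.

(b) Q + 1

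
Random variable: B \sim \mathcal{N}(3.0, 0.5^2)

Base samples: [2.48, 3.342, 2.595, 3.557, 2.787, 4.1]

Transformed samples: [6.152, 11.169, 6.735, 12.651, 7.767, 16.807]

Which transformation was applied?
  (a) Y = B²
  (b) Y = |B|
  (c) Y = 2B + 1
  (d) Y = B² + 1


Checking option (a) Y = B²:
  B = 2.48 -> Y = 6.152 ✓
  B = 3.342 -> Y = 11.169 ✓
  B = 2.595 -> Y = 6.735 ✓
All samples match this transformation.

(a) B²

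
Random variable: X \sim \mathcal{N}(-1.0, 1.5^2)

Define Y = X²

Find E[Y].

E[X²] = Var(X) + (E[X])² = 2.25 + 1 = 3.25

3.25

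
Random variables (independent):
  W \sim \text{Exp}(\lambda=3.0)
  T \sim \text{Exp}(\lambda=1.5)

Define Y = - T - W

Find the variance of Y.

For independent RVs: Var(aX + bY) = a²Var(X) + b²Var(Y)
Var(W) = 0.11111111
Var(T) = 0.44444444
Var(Y) = (-1)²*0.11111111 + (-1)²*0.44444444
= 1*0.11111111 + 1*0.44444444 = 0.55555556

0.55555556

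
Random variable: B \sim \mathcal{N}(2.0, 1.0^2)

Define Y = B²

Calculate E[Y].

Using E[X²] = Var(X) + (E[X])²:
E[B] = 2
Var(B) = 1.0^2 = 1
E[B²] = 1 + 2² = 1 + 4 = 5

5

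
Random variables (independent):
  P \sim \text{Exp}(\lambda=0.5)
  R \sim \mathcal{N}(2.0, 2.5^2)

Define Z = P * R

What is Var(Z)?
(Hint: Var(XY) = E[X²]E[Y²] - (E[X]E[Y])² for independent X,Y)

Var(XY) = E[X²]E[Y²] - (E[X]E[Y])²
E[P] = 2, Var(P) = 4
E[R] = 2, Var(R) = 6.25
E[P²] = 4 + 2² = 8
E[R²] = 6.25 + 2² = 10.25
Var(Z) = 8*10.25 - (2*2)²
= 82 - 16 = 66

66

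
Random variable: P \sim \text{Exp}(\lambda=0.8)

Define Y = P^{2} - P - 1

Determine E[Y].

E[Y] = 1*E[P²] - 1*E[P] - 1
E[P] = 1.25
E[P²] = Var(P) + (E[P])² = 1.5625 + 1.5625 = 3.125
E[Y] = 1*3.125 - 1*1.25 - 1 = 0.875

0.875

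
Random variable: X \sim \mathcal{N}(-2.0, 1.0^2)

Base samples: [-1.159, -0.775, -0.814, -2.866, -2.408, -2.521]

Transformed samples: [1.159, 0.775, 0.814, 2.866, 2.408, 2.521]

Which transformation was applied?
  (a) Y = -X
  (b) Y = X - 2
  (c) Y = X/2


Checking option (a) Y = -X:
  X = -1.159 -> Y = 1.159 ✓
  X = -0.775 -> Y = 0.775 ✓
  X = -0.814 -> Y = 0.814 ✓
All samples match this transformation.

(a) -X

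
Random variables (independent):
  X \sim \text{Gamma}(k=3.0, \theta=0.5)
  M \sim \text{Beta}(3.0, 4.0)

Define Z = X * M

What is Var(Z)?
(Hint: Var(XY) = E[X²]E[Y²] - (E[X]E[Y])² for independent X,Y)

Var(XY) = E[X²]E[Y²] - (E[X]E[Y])²
E[X] = 1.5, Var(X) = 0.75
E[M] = 0.42857143, Var(M) = 0.030612245
E[X²] = 0.75 + 1.5² = 3
E[M²] = 0.030612245 + 0.42857143² = 0.21428571
Var(Z) = 3*0.21428571 - (1.5*0.42857143)²
= 0.64285714 - 0.41326531 = 0.22959184

0.22959184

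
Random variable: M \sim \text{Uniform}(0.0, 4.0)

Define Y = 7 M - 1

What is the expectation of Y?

For Y = 7M - 1:
E[Y] = 7 * E[M] - 1
E[M] = (0 + 4)/2 = 2
E[Y] = 7 * 2 - 1 = 13

13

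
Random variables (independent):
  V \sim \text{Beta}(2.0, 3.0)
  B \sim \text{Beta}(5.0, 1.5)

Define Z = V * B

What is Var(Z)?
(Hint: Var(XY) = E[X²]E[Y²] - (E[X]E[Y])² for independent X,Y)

Var(XY) = E[X²]E[Y²] - (E[X]E[Y])²
E[V] = 0.4, Var(V) = 0.04
E[B] = 0.76923077, Var(B) = 0.023668639
E[V²] = 0.04 + 0.4² = 0.2
E[B²] = 0.023668639 + 0.76923077² = 0.61538462
Var(Z) = 0.2*0.61538462 - (0.4*0.76923077)²
= 0.12307692 - 0.094674556 = 0.028402367

0.028402367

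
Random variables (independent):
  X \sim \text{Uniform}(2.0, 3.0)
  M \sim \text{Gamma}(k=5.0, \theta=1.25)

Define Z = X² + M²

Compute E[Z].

E[Z] = E[X²] + E[M²]
E[X²] = Var(X) + E[X]² = 0.083333333 + 6.25 = 6.3333333
E[M²] = Var(M) + E[M]² = 7.8125 + 39.0625 = 46.875
E[Z] = 6.3333333 + 46.875 = 53.208333

53.208333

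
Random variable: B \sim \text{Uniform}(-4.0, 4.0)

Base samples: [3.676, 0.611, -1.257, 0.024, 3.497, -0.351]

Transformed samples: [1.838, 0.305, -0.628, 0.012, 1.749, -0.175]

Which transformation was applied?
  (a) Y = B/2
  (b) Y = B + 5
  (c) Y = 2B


Checking option (a) Y = B/2:
  B = 3.676 -> Y = 1.838 ✓
  B = 0.611 -> Y = 0.305 ✓
  B = -1.257 -> Y = -0.628 ✓
All samples match this transformation.

(a) B/2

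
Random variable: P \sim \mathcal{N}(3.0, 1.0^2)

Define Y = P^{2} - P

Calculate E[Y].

E[Y] = 1*E[P²] - 1*E[P]
E[P] = 3
E[P²] = Var(P) + (E[P])² = 1 + 9 = 10
E[Y] = 1*10 - 1*3 = 7

7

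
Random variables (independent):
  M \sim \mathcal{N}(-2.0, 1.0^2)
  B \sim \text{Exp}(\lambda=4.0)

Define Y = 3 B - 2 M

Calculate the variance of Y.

For independent RVs: Var(aX + bY) = a²Var(X) + b²Var(Y)
Var(M) = 1
Var(B) = 0.0625
Var(Y) = (-2)²*1 + 3²*0.0625
= 4*1 + 9*0.0625 = 4.5625

4.5625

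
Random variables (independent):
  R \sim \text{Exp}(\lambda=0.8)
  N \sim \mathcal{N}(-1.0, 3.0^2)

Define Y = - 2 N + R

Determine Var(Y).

For independent RVs: Var(aX + bY) = a²Var(X) + b²Var(Y)
Var(R) = 1.5625
Var(N) = 9
Var(Y) = 1²*1.5625 + (-2)²*9
= 1*1.5625 + 4*9 = 37.5625

37.5625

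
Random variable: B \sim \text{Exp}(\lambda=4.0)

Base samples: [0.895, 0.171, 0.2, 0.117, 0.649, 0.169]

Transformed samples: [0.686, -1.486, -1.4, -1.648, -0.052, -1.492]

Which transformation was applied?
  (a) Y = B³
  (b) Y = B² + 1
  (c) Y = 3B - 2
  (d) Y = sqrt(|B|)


Checking option (c) Y = 3B - 2:
  B = 0.895 -> Y = 0.686 ✓
  B = 0.171 -> Y = -1.486 ✓
  B = 0.2 -> Y = -1.4 ✓
All samples match this transformation.

(c) 3B - 2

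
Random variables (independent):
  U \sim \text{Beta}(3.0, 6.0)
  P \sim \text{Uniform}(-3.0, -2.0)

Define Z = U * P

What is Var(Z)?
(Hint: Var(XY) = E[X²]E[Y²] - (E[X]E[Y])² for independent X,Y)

Var(XY) = E[X²]E[Y²] - (E[X]E[Y])²
E[U] = 0.33333333, Var(U) = 0.022222222
E[P] = -2.5, Var(P) = 0.083333333
E[U²] = 0.022222222 + 0.33333333² = 0.13333333
E[P²] = 0.083333333 + (-2.5)² = 6.3333333
Var(Z) = 0.13333333*6.3333333 - (0.33333333*(-2.5))²
= 0.84444444 - 0.69444444 = 0.15

0.15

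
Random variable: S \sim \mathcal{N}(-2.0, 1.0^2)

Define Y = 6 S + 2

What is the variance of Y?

For Y = aS + b: Var(Y) = a² * Var(S)
Var(S) = 1.0^2 = 1
Var(Y) = 6² * 1 = 36 * 1 = 36

36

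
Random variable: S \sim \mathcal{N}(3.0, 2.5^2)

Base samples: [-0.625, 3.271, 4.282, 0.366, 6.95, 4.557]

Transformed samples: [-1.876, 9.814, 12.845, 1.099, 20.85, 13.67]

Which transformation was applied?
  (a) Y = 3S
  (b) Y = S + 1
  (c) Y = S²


Checking option (a) Y = 3S:
  S = -0.625 -> Y = -1.876 ✓
  S = 3.271 -> Y = 9.814 ✓
  S = 4.282 -> Y = 12.845 ✓
All samples match this transformation.

(a) 3S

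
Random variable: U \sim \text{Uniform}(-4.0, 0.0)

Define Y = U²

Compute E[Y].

E[U²] = Var(U) + (E[U])² = 1.3333333 + 4 = 5.3333333

5.3333333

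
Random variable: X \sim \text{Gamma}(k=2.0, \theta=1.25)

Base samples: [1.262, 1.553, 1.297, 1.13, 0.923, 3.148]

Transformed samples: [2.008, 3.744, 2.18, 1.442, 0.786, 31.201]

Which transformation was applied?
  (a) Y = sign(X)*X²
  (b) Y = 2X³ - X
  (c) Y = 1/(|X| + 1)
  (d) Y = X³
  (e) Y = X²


Checking option (d) Y = X³:
  X = 1.262 -> Y = 2.008 ✓
  X = 1.553 -> Y = 3.744 ✓
  X = 1.297 -> Y = 2.18 ✓
All samples match this transformation.

(d) X³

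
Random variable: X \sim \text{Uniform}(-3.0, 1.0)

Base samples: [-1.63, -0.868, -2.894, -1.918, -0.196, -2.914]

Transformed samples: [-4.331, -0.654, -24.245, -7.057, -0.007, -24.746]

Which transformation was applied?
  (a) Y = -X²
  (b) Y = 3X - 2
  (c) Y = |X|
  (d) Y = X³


Checking option (d) Y = X³:
  X = -1.63 -> Y = -4.331 ✓
  X = -0.868 -> Y = -0.654 ✓
  X = -2.894 -> Y = -24.245 ✓
All samples match this transformation.

(d) X³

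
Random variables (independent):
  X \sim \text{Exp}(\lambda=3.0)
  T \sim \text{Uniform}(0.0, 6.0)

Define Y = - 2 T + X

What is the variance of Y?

For independent RVs: Var(aX + bY) = a²Var(X) + b²Var(Y)
Var(X) = 0.11111111
Var(T) = 3
Var(Y) = 1²*0.11111111 + (-2)²*3
= 1*0.11111111 + 4*3 = 12.111111

12.111111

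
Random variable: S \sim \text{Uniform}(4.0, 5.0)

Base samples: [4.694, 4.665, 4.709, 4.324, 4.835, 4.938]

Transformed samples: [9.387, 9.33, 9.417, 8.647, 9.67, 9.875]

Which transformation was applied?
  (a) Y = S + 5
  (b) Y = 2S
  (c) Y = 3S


Checking option (b) Y = 2S:
  S = 4.694 -> Y = 9.387 ✓
  S = 4.665 -> Y = 9.33 ✓
  S = 4.709 -> Y = 9.417 ✓
All samples match this transformation.

(b) 2S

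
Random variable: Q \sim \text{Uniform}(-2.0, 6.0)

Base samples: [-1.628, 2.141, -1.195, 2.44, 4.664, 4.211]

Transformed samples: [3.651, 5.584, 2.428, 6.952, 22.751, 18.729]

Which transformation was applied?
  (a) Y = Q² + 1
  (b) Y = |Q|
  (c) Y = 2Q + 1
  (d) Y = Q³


Checking option (a) Y = Q² + 1:
  Q = -1.628 -> Y = 3.651 ✓
  Q = 2.141 -> Y = 5.584 ✓
  Q = -1.195 -> Y = 2.428 ✓
All samples match this transformation.

(a) Q² + 1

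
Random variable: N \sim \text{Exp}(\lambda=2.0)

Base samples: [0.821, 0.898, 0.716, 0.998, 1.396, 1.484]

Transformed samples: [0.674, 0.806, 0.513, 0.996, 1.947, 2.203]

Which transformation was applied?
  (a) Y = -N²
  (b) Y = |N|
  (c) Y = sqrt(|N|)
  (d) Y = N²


Checking option (d) Y = N²:
  N = 0.821 -> Y = 0.674 ✓
  N = 0.898 -> Y = 0.806 ✓
  N = 0.716 -> Y = 0.513 ✓
All samples match this transformation.

(d) N²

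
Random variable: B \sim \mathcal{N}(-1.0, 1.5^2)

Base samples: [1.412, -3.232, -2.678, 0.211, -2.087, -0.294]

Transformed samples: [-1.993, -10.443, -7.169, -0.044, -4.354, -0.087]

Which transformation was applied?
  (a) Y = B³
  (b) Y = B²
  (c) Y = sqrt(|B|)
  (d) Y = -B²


Checking option (d) Y = -B²:
  B = 1.412 -> Y = -1.993 ✓
  B = -3.232 -> Y = -10.443 ✓
  B = -2.678 -> Y = -7.169 ✓
All samples match this transformation.

(d) -B²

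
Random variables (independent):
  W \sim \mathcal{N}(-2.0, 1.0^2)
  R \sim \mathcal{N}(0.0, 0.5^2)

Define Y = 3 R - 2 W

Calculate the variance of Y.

For independent RVs: Var(aX + bY) = a²Var(X) + b²Var(Y)
Var(W) = 1
Var(R) = 0.25
Var(Y) = (-2)²*1 + 3²*0.25
= 4*1 + 9*0.25 = 6.25

6.25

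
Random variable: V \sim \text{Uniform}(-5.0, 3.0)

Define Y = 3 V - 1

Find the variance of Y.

For Y = aV + b: Var(Y) = a² * Var(V)
Var(V) = (3 + 5)^2/12 = 5.3333333
Var(Y) = 3² * 5.3333333 = 9 * 5.3333333 = 48

48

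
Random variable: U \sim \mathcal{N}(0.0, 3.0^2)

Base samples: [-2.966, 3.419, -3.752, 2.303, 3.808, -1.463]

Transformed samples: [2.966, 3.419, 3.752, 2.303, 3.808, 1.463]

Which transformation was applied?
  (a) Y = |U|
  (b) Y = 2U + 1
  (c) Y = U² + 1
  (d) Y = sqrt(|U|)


Checking option (a) Y = |U|:
  U = -2.966 -> Y = 2.966 ✓
  U = 3.419 -> Y = 3.419 ✓
  U = -3.752 -> Y = 3.752 ✓
All samples match this transformation.

(a) |U|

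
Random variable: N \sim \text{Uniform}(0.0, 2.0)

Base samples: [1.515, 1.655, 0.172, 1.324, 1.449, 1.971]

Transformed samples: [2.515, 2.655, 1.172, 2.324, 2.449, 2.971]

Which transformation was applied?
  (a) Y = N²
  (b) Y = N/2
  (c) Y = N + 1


Checking option (c) Y = N + 1:
  N = 1.515 -> Y = 2.515 ✓
  N = 1.655 -> Y = 2.655 ✓
  N = 0.172 -> Y = 1.172 ✓
All samples match this transformation.

(c) N + 1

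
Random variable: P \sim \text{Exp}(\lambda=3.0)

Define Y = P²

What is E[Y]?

Using E[X²] = Var(X) + (E[X])²:
E[P] = 0.33333333
Var(P) = 1/3.0^2 = 0.11111111
E[P²] = 0.11111111 + 0.33333333² = 0.11111111 + 0.11111111 = 0.22222222

0.22222222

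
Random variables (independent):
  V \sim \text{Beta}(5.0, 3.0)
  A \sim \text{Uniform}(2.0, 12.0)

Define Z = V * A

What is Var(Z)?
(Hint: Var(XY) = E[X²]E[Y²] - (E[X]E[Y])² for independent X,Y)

Var(XY) = E[X²]E[Y²] - (E[X]E[Y])²
E[V] = 0.625, Var(V) = 0.026041667
E[A] = 7, Var(A) = 8.3333333
E[V²] = 0.026041667 + 0.625² = 0.41666667
E[A²] = 8.3333333 + 7² = 57.333333
Var(Z) = 0.41666667*57.333333 - (0.625*7)²
= 23.888889 - 19.140625 = 4.7482639

4.7482639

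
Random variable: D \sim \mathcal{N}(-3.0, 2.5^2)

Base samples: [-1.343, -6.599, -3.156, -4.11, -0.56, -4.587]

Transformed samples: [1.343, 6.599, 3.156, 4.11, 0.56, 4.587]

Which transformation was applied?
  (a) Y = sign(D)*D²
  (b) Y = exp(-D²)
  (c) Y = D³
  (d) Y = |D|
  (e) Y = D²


Checking option (d) Y = |D|:
  D = -1.343 -> Y = 1.343 ✓
  D = -6.599 -> Y = 6.599 ✓
  D = -3.156 -> Y = 3.156 ✓
All samples match this transformation.

(d) |D|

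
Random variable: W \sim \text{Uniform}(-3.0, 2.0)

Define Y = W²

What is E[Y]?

Using E[X²] = Var(X) + (E[X])²:
E[W] = -0.5
Var(W) = (2 + 3)^2/12 = 2.0833333
E[W²] = 2.0833333 + (-0.5)² = 2.0833333 + 0.25 = 2.3333333

2.3333333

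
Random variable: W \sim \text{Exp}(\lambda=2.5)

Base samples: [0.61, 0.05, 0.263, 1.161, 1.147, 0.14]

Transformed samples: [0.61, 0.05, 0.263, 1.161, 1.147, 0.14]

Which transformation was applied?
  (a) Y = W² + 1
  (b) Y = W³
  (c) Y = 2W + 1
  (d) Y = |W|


Checking option (d) Y = |W|:
  W = 0.61 -> Y = 0.61 ✓
  W = 0.05 -> Y = 0.05 ✓
  W = 0.263 -> Y = 0.263 ✓
All samples match this transformation.

(d) |W|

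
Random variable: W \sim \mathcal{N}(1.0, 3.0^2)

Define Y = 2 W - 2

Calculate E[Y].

For Y = 2W - 2:
E[Y] = 2 * E[W] - 2
E[W] = 1.0 = 1
E[Y] = 2 * 1 - 2 = 0

0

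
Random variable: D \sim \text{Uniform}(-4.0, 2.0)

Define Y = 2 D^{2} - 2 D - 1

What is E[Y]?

E[Y] = 2*E[D²] - 2*E[D] - 1
E[D] = -1
E[D²] = Var(D) + (E[D])² = 3 + 1 = 4
E[Y] = 2*4 - 2*(-1) - 1 = 9

9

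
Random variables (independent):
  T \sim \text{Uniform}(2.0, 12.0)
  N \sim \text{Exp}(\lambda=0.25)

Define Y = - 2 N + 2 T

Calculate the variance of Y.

For independent RVs: Var(aX + bY) = a²Var(X) + b²Var(Y)
Var(T) = 8.3333333
Var(N) = 16
Var(Y) = 2²*8.3333333 + (-2)²*16
= 4*8.3333333 + 4*16 = 97.333333

97.333333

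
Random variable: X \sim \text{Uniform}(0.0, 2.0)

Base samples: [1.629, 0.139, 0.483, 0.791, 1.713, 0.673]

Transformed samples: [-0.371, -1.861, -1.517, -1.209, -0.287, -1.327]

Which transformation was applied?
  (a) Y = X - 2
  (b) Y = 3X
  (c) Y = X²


Checking option (a) Y = X - 2:
  X = 1.629 -> Y = -0.371 ✓
  X = 0.139 -> Y = -1.861 ✓
  X = 0.483 -> Y = -1.517 ✓
All samples match this transformation.

(a) X - 2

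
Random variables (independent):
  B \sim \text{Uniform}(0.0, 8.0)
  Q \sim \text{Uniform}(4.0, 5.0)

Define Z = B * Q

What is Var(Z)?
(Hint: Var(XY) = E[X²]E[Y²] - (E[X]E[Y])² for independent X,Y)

Var(XY) = E[X²]E[Y²] - (E[X]E[Y])²
E[B] = 4, Var(B) = 5.3333333
E[Q] = 4.5, Var(Q) = 0.083333333
E[B²] = 5.3333333 + 4² = 21.333333
E[Q²] = 0.083333333 + 4.5² = 20.333333
Var(Z) = 21.333333*20.333333 - (4*4.5)²
= 433.77778 - 324 = 109.77778

109.77778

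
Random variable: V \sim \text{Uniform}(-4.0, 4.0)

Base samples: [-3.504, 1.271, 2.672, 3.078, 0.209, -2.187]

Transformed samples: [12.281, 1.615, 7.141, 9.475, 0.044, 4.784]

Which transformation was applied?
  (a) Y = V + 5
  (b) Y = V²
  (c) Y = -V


Checking option (b) Y = V²:
  V = -3.504 -> Y = 12.281 ✓
  V = 1.271 -> Y = 1.615 ✓
  V = 2.672 -> Y = 7.141 ✓
All samples match this transformation.

(b) V²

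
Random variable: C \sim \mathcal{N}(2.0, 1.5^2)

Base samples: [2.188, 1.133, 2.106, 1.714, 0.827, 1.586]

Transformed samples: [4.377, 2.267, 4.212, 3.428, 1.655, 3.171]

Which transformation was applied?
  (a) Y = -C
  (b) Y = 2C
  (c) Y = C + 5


Checking option (b) Y = 2C:
  C = 2.188 -> Y = 4.377 ✓
  C = 1.133 -> Y = 2.267 ✓
  C = 2.106 -> Y = 4.212 ✓
All samples match this transformation.

(b) 2C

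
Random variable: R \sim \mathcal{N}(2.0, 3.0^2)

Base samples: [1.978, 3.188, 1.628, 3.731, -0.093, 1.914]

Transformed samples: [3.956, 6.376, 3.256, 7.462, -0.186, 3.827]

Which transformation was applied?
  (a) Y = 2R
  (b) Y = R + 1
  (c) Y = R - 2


Checking option (a) Y = 2R:
  R = 1.978 -> Y = 3.956 ✓
  R = 3.188 -> Y = 6.376 ✓
  R = 1.628 -> Y = 3.256 ✓
All samples match this transformation.

(a) 2R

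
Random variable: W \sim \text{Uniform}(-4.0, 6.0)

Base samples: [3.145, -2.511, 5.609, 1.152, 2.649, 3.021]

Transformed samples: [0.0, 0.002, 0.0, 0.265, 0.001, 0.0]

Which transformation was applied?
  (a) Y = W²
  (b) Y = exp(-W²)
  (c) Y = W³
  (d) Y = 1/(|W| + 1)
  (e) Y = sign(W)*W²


Checking option (b) Y = exp(-W²):
  W = 3.145 -> Y = 0.0 ✓
  W = -2.511 -> Y = 0.002 ✓
  W = 5.609 -> Y = 0.0 ✓
All samples match this transformation.

(b) exp(-W²)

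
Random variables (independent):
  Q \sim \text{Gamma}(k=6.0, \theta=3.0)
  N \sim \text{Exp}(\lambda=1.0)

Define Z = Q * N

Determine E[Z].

For independent RVs: E[XY] = E[X]*E[Y]
E[Q] = 18
E[N] = 1
E[Z] = 18 * 1 = 18

18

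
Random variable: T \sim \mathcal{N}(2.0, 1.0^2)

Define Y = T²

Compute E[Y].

E[T²] = Var(T) + (E[T])² = 1 + 4 = 5

5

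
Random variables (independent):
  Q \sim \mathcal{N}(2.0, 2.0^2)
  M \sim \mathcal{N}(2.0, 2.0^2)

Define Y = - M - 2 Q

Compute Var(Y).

For independent RVs: Var(aX + bY) = a²Var(X) + b²Var(Y)
Var(Q) = 4
Var(M) = 4
Var(Y) = (-2)²*4 + (-1)²*4
= 4*4 + 1*4 = 20

20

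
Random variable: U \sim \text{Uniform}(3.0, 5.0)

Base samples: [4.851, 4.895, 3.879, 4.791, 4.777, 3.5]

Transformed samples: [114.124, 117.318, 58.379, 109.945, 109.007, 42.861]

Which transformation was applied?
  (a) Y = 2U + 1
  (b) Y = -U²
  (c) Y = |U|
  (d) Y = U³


Checking option (d) Y = U³:
  U = 4.851 -> Y = 114.124 ✓
  U = 4.895 -> Y = 117.318 ✓
  U = 3.879 -> Y = 58.379 ✓
All samples match this transformation.

(d) U³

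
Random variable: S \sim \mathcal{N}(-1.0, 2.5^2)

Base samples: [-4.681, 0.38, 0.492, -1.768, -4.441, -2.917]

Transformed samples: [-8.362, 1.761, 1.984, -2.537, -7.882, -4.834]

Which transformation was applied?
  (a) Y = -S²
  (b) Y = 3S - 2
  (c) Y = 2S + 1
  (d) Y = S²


Checking option (c) Y = 2S + 1:
  S = -4.681 -> Y = -8.362 ✓
  S = 0.38 -> Y = 1.761 ✓
  S = 0.492 -> Y = 1.984 ✓
All samples match this transformation.

(c) 2S + 1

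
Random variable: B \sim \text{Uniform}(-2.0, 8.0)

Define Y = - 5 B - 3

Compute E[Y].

For Y = -5B - 3:
E[Y] = -5 * E[B] - 3
E[B] = (-2 + 8)/2 = 3
E[Y] = -5 * 3 - 3 = -18

-18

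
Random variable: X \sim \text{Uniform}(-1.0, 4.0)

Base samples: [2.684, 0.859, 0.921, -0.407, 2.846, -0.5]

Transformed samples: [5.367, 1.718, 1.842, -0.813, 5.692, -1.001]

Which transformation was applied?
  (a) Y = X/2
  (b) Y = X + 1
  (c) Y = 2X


Checking option (c) Y = 2X:
  X = 2.684 -> Y = 5.367 ✓
  X = 0.859 -> Y = 1.718 ✓
  X = 0.921 -> Y = 1.842 ✓
All samples match this transformation.

(c) 2X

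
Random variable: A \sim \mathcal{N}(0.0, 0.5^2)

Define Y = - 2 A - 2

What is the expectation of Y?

For Y = -2A - 2:
E[Y] = -2 * E[A] - 2
E[A] = 0.0 = 0
E[Y] = -2 * 0 - 2 = -2

-2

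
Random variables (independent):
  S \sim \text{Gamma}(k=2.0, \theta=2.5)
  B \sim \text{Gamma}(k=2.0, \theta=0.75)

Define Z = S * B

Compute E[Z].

For independent RVs: E[XY] = E[X]*E[Y]
E[S] = 5
E[B] = 1.5
E[Z] = 5 * 1.5 = 7.5

7.5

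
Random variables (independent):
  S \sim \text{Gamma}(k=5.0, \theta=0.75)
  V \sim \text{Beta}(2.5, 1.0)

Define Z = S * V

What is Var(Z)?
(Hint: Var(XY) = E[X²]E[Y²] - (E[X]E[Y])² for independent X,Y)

Var(XY) = E[X²]E[Y²] - (E[X]E[Y])²
E[S] = 3.75, Var(S) = 2.8125
E[V] = 0.71428571, Var(V) = 0.045351474
E[S²] = 2.8125 + 3.75² = 16.875
E[V²] = 0.045351474 + 0.71428571² = 0.55555556
Var(Z) = 16.875*0.55555556 - (3.75*0.71428571)²
= 9.375 - 7.1747449 = 2.2002551

2.2002551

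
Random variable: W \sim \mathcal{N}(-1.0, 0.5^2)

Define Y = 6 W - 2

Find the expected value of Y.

For Y = 6W - 2:
E[Y] = 6 * E[W] - 2
E[W] = -1.0 = -1
E[Y] = 6 * (-1) - 2 = -8

-8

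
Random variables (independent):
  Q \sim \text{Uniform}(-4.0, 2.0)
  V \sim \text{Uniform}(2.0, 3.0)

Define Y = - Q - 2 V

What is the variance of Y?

For independent RVs: Var(aX + bY) = a²Var(X) + b²Var(Y)
Var(Q) = 3
Var(V) = 0.083333333
Var(Y) = (-1)²*3 + (-2)²*0.083333333
= 1*3 + 4*0.083333333 = 3.3333333

3.3333333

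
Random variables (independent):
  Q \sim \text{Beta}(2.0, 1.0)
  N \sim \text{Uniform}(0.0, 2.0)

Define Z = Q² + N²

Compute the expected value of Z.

E[Z] = E[Q²] + E[N²]
E[Q²] = Var(Q) + E[Q]² = 0.055555556 + 0.44444444 = 0.5
E[N²] = Var(N) + E[N]² = 0.33333333 + 1 = 1.3333333
E[Z] = 0.5 + 1.3333333 = 1.8333333

1.8333333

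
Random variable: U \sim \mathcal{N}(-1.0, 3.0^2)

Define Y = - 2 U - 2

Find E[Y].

For Y = -2U - 2:
E[Y] = -2 * E[U] - 2
E[U] = -1.0 = -1
E[Y] = -2 * (-1) - 2 = 0

0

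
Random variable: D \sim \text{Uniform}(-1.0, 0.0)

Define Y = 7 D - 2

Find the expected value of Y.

For Y = 7D - 2:
E[Y] = 7 * E[D] - 2
E[D] = (-1 + 0)/2 = -0.5
E[Y] = 7 * (-0.5) - 2 = -5.5

-5.5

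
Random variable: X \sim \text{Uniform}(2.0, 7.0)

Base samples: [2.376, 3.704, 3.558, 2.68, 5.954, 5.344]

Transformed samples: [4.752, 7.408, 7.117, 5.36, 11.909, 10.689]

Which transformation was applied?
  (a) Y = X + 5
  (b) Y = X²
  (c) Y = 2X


Checking option (c) Y = 2X:
  X = 2.376 -> Y = 4.752 ✓
  X = 3.704 -> Y = 7.408 ✓
  X = 3.558 -> Y = 7.117 ✓
All samples match this transformation.

(c) 2X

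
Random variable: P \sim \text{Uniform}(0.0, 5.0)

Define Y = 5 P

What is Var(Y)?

For Y = aP + b: Var(Y) = a² * Var(P)
Var(P) = (5 - 0)^2/12 = 2.0833333
Var(Y) = 5² * 2.0833333 = 25 * 2.0833333 = 52.083333

52.083333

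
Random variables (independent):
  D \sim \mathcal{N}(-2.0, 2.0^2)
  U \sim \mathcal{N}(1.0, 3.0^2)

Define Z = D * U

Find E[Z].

For independent RVs: E[XY] = E[X]*E[Y]
E[D] = -2
E[U] = 1
E[Z] = -2 * 1 = -2

-2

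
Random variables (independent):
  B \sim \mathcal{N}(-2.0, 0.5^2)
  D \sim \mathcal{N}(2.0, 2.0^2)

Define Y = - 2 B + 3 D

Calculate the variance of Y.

For independent RVs: Var(aX + bY) = a²Var(X) + b²Var(Y)
Var(B) = 0.25
Var(D) = 4
Var(Y) = (-2)²*0.25 + 3²*4
= 4*0.25 + 9*4 = 37

37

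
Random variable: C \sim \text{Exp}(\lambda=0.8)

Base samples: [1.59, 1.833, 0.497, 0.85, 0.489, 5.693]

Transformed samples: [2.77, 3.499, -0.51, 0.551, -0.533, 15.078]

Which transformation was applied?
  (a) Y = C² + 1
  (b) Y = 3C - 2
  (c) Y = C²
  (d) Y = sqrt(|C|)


Checking option (b) Y = 3C - 2:
  C = 1.59 -> Y = 2.77 ✓
  C = 1.833 -> Y = 3.499 ✓
  C = 0.497 -> Y = -0.51 ✓
All samples match this transformation.

(b) 3C - 2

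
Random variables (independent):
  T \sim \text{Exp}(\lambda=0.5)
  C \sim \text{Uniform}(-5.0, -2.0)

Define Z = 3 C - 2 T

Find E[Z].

E[Z] = -2*E[T] + 3*E[C]
E[T] = 2
E[C] = -3.5
E[Z] = -2*2 + 3*(-3.5) = -14.5

-14.5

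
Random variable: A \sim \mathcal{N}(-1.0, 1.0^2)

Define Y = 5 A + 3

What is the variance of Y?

For Y = aA + b: Var(Y) = a² * Var(A)
Var(A) = 1.0^2 = 1
Var(Y) = 5² * 1 = 25 * 1 = 25

25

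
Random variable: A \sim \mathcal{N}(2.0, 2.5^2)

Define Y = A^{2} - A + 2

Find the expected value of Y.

E[Y] = 1*E[A²] - 1*E[A] + 2
E[A] = 2
E[A²] = Var(A) + (E[A])² = 6.25 + 4 = 10.25
E[Y] = 1*10.25 - 1*2 + 2 = 10.25

10.25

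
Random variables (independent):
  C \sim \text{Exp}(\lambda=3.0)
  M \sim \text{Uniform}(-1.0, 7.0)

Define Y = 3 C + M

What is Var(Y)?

For independent RVs: Var(aX + bY) = a²Var(X) + b²Var(Y)
Var(C) = 0.11111111
Var(M) = 5.3333333
Var(Y) = 3²*0.11111111 + 1²*5.3333333
= 9*0.11111111 + 1*5.3333333 = 6.3333333

6.3333333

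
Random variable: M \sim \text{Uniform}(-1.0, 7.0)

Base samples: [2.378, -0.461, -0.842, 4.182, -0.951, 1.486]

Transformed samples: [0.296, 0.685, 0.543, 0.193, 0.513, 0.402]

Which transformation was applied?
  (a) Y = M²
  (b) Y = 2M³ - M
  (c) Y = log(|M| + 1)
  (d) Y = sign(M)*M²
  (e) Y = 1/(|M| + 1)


Checking option (e) Y = 1/(|M| + 1):
  M = 2.378 -> Y = 0.296 ✓
  M = -0.461 -> Y = 0.685 ✓
  M = -0.842 -> Y = 0.543 ✓
All samples match this transformation.

(e) 1/(|M| + 1)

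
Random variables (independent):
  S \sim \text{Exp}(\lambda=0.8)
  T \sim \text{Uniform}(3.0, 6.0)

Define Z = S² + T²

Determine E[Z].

E[Z] = E[S²] + E[T²]
E[S²] = Var(S) + E[S]² = 1.5625 + 1.5625 = 3.125
E[T²] = Var(T) + E[T]² = 0.75 + 20.25 = 21
E[Z] = 3.125 + 21 = 24.125

24.125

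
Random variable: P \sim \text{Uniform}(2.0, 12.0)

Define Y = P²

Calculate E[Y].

Using E[X²] = Var(X) + (E[X])²:
E[P] = 7
Var(P) = (12 - 2)^2/12 = 8.3333333
E[P²] = 8.3333333 + 7² = 8.3333333 + 49 = 57.333333

57.333333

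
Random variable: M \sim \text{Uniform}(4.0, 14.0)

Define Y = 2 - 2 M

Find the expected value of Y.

For Y = -2M + 2:
E[Y] = -2 * E[M] + 2
E[M] = (4 + 14)/2 = 9
E[Y] = -2 * 9 + 2 = -16

-16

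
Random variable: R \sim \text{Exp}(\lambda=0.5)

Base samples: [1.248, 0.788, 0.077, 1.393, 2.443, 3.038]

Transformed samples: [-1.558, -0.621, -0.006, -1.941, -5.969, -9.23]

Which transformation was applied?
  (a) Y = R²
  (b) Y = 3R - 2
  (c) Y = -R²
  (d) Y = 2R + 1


Checking option (c) Y = -R²:
  R = 1.248 -> Y = -1.558 ✓
  R = 0.788 -> Y = -0.621 ✓
  R = 0.077 -> Y = -0.006 ✓
All samples match this transformation.

(c) -R²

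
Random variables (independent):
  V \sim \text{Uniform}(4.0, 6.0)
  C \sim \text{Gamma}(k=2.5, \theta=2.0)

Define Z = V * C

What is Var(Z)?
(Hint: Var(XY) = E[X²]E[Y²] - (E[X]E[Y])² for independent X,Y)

Var(XY) = E[X²]E[Y²] - (E[X]E[Y])²
E[V] = 5, Var(V) = 0.33333333
E[C] = 5, Var(C) = 10
E[V²] = 0.33333333 + 5² = 25.333333
E[C²] = 10 + 5² = 35
Var(Z) = 25.333333*35 - (5*5)²
= 886.66667 - 625 = 261.66667

261.66667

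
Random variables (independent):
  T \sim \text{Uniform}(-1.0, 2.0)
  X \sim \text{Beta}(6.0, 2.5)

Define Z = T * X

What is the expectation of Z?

For independent RVs: E[XY] = E[X]*E[Y]
E[T] = 0.5
E[X] = 0.70588235
E[Z] = 0.5 * 0.70588235 = 0.35294118

0.35294118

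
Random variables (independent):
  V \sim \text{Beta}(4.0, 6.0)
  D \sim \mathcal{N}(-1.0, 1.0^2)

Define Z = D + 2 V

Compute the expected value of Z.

E[Z] = 2*E[V] + 1*E[D]
E[V] = 0.4
E[D] = -1
E[Z] = 2*0.4 + 1*(-1) = -0.2

-0.2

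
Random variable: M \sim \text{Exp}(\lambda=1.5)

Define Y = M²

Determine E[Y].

Using E[X²] = Var(X) + (E[X])²:
E[M] = 0.66666667
Var(M) = 1/1.5^2 = 0.44444444
E[M²] = 0.44444444 + 0.66666667² = 0.44444444 + 0.44444444 = 0.88888889

0.88888889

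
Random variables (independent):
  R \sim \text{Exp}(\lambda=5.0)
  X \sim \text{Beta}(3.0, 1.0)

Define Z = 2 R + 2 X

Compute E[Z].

E[Z] = 2*E[R] + 2*E[X]
E[R] = 0.2
E[X] = 0.75
E[Z] = 2*0.2 + 2*0.75 = 1.9

1.9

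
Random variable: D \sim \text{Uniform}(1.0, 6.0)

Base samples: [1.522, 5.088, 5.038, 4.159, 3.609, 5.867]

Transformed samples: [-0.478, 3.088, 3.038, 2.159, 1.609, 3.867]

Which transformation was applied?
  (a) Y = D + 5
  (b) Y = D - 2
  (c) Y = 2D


Checking option (b) Y = D - 2:
  D = 1.522 -> Y = -0.478 ✓
  D = 5.088 -> Y = 3.088 ✓
  D = 5.038 -> Y = 3.038 ✓
All samples match this transformation.

(b) D - 2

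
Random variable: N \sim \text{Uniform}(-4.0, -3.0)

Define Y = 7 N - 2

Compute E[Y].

For Y = 7N - 2:
E[Y] = 7 * E[N] - 2
E[N] = (-4 - 3)/2 = -3.5
E[Y] = 7 * (-3.5) - 2 = -26.5

-26.5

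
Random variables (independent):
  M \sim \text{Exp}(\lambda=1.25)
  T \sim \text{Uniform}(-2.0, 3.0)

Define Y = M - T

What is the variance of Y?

For independent RVs: Var(aX + bY) = a²Var(X) + b²Var(Y)
Var(M) = 0.64
Var(T) = 2.0833333
Var(Y) = 1²*0.64 + (-1)²*2.0833333
= 1*0.64 + 1*2.0833333 = 2.7233333

2.7233333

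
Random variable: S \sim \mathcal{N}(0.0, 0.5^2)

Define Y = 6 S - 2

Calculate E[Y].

For Y = 6S - 2:
E[Y] = 6 * E[S] - 2
E[S] = 0.0 = 0
E[Y] = 6 * 0 - 2 = -2

-2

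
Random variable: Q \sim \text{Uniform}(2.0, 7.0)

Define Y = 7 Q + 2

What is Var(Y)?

For Y = aQ + b: Var(Y) = a² * Var(Q)
Var(Q) = (7 - 2)^2/12 = 2.0833333
Var(Y) = 7² * 2.0833333 = 49 * 2.0833333 = 102.08333

102.08333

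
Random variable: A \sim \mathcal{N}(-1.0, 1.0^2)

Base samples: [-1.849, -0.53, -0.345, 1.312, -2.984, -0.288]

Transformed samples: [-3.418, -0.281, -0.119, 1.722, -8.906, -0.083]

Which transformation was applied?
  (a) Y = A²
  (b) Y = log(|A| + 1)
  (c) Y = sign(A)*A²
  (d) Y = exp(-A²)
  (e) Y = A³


Checking option (c) Y = sign(A)*A²:
  A = -1.849 -> Y = -3.418 ✓
  A = -0.53 -> Y = -0.281 ✓
  A = -0.345 -> Y = -0.119 ✓
All samples match this transformation.

(c) sign(A)*A²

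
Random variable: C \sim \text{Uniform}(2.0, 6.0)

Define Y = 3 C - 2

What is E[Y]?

For Y = 3C - 2:
E[Y] = 3 * E[C] - 2
E[C] = (2 + 6)/2 = 4
E[Y] = 3 * 4 - 2 = 10

10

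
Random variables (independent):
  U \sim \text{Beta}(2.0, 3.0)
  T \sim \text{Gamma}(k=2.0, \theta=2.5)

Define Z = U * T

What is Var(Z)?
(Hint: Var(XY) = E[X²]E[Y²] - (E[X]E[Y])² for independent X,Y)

Var(XY) = E[X²]E[Y²] - (E[X]E[Y])²
E[U] = 0.4, Var(U) = 0.04
E[T] = 5, Var(T) = 12.5
E[U²] = 0.04 + 0.4² = 0.2
E[T²] = 12.5 + 5² = 37.5
Var(Z) = 0.2*37.5 - (0.4*5)²
= 7.5 - 4 = 3.5

3.5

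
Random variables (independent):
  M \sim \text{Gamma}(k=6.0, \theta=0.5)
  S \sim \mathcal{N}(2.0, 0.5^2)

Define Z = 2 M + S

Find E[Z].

E[Z] = 2*E[M] + 1*E[S]
E[M] = 3
E[S] = 2
E[Z] = 2*3 + 1*2 = 8

8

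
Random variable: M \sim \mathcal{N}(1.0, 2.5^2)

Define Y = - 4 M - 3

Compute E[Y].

For Y = -4M - 3:
E[Y] = -4 * E[M] - 3
E[M] = 1.0 = 1
E[Y] = -4 * 1 - 3 = -7

-7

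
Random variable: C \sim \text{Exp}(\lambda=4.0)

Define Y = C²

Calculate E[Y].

Using E[X²] = Var(X) + (E[X])²:
E[C] = 0.25
Var(C) = 1/4.0^2 = 0.0625
E[C²] = 0.0625 + 0.25² = 0.0625 + 0.0625 = 0.125

0.125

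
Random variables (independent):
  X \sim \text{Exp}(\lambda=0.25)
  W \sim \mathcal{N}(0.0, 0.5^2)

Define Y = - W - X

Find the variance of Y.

For independent RVs: Var(aX + bY) = a²Var(X) + b²Var(Y)
Var(X) = 16
Var(W) = 0.25
Var(Y) = (-1)²*16 + (-1)²*0.25
= 1*16 + 1*0.25 = 16.25

16.25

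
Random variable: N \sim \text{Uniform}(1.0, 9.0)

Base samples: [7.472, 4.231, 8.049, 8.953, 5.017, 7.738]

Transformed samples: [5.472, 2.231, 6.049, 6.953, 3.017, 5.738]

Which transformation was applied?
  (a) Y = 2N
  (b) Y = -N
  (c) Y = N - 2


Checking option (c) Y = N - 2:
  N = 7.472 -> Y = 5.472 ✓
  N = 4.231 -> Y = 2.231 ✓
  N = 8.049 -> Y = 6.049 ✓
All samples match this transformation.

(c) N - 2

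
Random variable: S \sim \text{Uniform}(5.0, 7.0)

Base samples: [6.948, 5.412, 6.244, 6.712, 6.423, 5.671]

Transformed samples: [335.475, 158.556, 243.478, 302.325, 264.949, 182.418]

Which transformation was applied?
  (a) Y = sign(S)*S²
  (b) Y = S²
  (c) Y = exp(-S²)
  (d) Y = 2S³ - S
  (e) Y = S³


Checking option (e) Y = S³:
  S = 6.948 -> Y = 335.475 ✓
  S = 5.412 -> Y = 158.556 ✓
  S = 6.244 -> Y = 243.478 ✓
All samples match this transformation.

(e) S³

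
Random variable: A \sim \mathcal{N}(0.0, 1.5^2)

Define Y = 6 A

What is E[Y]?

For Y = 6A:
E[Y] = 6 * E[A]
E[A] = 0.0 = 0
E[Y] = 6 * 0 = 0

0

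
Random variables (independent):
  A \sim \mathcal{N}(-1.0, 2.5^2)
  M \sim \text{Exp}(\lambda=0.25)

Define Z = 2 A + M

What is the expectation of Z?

E[Z] = 2*E[A] + 1*E[M]
E[A] = -1
E[M] = 4
E[Z] = 2*(-1) + 1*4 = 2

2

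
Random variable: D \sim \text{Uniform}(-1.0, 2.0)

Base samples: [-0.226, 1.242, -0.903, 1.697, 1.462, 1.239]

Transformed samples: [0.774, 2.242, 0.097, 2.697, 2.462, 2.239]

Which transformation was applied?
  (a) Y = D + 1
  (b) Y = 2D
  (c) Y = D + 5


Checking option (a) Y = D + 1:
  D = -0.226 -> Y = 0.774 ✓
  D = 1.242 -> Y = 2.242 ✓
  D = -0.903 -> Y = 0.097 ✓
All samples match this transformation.

(a) D + 1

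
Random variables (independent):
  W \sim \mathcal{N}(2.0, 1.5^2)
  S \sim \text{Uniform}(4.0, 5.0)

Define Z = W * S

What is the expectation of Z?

For independent RVs: E[XY] = E[X]*E[Y]
E[W] = 2
E[S] = 4.5
E[Z] = 2 * 4.5 = 9

9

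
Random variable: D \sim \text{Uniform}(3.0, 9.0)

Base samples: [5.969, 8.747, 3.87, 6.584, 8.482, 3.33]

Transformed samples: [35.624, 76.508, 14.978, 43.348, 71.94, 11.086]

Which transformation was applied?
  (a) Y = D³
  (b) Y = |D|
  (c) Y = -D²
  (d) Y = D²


Checking option (d) Y = D²:
  D = 5.969 -> Y = 35.624 ✓
  D = 8.747 -> Y = 76.508 ✓
  D = 3.87 -> Y = 14.978 ✓
All samples match this transformation.

(d) D²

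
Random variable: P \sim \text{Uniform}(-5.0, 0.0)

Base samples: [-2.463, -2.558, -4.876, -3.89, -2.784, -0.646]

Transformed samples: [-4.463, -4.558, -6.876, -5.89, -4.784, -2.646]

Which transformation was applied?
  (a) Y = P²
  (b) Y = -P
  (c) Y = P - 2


Checking option (c) Y = P - 2:
  P = -2.463 -> Y = -4.463 ✓
  P = -2.558 -> Y = -4.558 ✓
  P = -4.876 -> Y = -6.876 ✓
All samples match this transformation.

(c) P - 2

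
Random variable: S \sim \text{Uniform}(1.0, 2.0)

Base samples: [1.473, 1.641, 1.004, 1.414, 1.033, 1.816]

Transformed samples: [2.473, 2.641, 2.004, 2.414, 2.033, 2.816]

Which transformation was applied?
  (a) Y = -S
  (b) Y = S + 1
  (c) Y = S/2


Checking option (b) Y = S + 1:
  S = 1.473 -> Y = 2.473 ✓
  S = 1.641 -> Y = 2.641 ✓
  S = 1.004 -> Y = 2.004 ✓
All samples match this transformation.

(b) S + 1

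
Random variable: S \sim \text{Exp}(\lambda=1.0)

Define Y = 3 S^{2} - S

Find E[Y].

E[Y] = 3*E[S²] - 1*E[S]
E[S] = 1
E[S²] = Var(S) + (E[S])² = 1 + 1 = 2
E[Y] = 3*2 - 1*1 = 5

5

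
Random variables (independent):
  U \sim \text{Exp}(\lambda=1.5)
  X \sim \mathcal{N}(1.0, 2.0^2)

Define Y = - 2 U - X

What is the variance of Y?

For independent RVs: Var(aX + bY) = a²Var(X) + b²Var(Y)
Var(U) = 0.44444444
Var(X) = 4
Var(Y) = (-2)²*0.44444444 + (-1)²*4
= 4*0.44444444 + 1*4 = 5.7777778

5.7777778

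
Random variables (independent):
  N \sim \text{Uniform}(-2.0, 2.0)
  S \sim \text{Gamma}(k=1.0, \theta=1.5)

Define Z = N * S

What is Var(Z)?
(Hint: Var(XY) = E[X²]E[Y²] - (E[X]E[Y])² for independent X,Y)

Var(XY) = E[X²]E[Y²] - (E[X]E[Y])²
E[N] = 0, Var(N) = 1.3333333
E[S] = 1.5, Var(S) = 2.25
E[N²] = 1.3333333 + 0² = 1.3333333
E[S²] = 2.25 + 1.5² = 4.5
Var(Z) = 1.3333333*4.5 - (0*1.5)²
= 6 - 0 = 6

6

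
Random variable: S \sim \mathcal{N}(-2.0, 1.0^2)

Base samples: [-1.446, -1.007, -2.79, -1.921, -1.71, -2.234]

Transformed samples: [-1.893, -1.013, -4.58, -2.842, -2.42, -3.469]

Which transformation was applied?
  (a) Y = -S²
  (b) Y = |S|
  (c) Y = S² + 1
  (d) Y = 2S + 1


Checking option (d) Y = 2S + 1:
  S = -1.446 -> Y = -1.893 ✓
  S = -1.007 -> Y = -1.013 ✓
  S = -2.79 -> Y = -4.58 ✓
All samples match this transformation.

(d) 2S + 1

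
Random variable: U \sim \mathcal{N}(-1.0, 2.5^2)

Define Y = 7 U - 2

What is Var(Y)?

For Y = aU + b: Var(Y) = a² * Var(U)
Var(U) = 2.5^2 = 6.25
Var(Y) = 7² * 6.25 = 49 * 6.25 = 306.25

306.25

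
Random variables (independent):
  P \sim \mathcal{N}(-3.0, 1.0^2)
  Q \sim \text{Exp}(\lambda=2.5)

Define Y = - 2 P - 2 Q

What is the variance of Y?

For independent RVs: Var(aX + bY) = a²Var(X) + b²Var(Y)
Var(P) = 1
Var(Q) = 0.16
Var(Y) = (-2)²*1 + (-2)²*0.16
= 4*1 + 4*0.16 = 4.64

4.64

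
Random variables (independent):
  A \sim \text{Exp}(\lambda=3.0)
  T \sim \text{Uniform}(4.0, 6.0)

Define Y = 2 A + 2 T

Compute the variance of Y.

For independent RVs: Var(aX + bY) = a²Var(X) + b²Var(Y)
Var(A) = 0.11111111
Var(T) = 0.33333333
Var(Y) = 2²*0.11111111 + 2²*0.33333333
= 4*0.11111111 + 4*0.33333333 = 1.7777778

1.7777778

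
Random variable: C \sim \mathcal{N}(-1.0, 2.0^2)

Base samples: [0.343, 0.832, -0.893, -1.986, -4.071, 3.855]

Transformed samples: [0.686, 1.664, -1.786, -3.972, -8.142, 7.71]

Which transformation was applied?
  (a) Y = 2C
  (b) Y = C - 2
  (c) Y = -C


Checking option (a) Y = 2C:
  C = 0.343 -> Y = 0.686 ✓
  C = 0.832 -> Y = 1.664 ✓
  C = -0.893 -> Y = -1.786 ✓
All samples match this transformation.

(a) 2C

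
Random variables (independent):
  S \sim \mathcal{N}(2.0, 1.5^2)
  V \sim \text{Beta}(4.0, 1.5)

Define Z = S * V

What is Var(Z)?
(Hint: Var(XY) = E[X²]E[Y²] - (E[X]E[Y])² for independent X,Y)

Var(XY) = E[X²]E[Y²] - (E[X]E[Y])²
E[S] = 2, Var(S) = 2.25
E[V] = 0.72727273, Var(V) = 0.03051494
E[S²] = 2.25 + 2² = 6.25
E[V²] = 0.03051494 + 0.72727273² = 0.55944056
Var(Z) = 6.25*0.55944056 - (2*0.72727273)²
= 3.4965035 - 2.1157025 = 1.380801

1.380801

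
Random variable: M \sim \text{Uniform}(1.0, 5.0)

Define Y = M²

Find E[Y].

Using E[X²] = Var(X) + (E[X])²:
E[M] = 3
Var(M) = (5 - 1)^2/12 = 1.3333333
E[M²] = 1.3333333 + 3² = 1.3333333 + 9 = 10.333333

10.333333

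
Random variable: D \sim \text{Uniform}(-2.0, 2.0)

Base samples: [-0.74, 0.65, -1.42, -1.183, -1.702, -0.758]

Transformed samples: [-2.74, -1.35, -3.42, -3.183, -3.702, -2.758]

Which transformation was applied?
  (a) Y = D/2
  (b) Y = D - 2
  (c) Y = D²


Checking option (b) Y = D - 2:
  D = -0.74 -> Y = -2.74 ✓
  D = 0.65 -> Y = -1.35 ✓
  D = -1.42 -> Y = -3.42 ✓
All samples match this transformation.

(b) D - 2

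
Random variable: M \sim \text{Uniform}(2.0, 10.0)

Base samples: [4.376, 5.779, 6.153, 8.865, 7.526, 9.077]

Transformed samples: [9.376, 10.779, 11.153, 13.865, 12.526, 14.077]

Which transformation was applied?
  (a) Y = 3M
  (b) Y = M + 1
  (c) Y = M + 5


Checking option (c) Y = M + 5:
  M = 4.376 -> Y = 9.376 ✓
  M = 5.779 -> Y = 10.779 ✓
  M = 6.153 -> Y = 11.153 ✓
All samples match this transformation.

(c) M + 5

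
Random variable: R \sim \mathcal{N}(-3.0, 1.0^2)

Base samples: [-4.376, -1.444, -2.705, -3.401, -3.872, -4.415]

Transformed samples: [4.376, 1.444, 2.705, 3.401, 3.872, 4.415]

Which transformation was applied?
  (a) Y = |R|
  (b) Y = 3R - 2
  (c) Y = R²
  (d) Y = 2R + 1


Checking option (a) Y = |R|:
  R = -4.376 -> Y = 4.376 ✓
  R = -1.444 -> Y = 1.444 ✓
  R = -2.705 -> Y = 2.705 ✓
All samples match this transformation.

(a) |R|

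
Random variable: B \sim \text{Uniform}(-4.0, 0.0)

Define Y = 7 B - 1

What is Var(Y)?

For Y = aB + b: Var(Y) = a² * Var(B)
Var(B) = (0 + 4)^2/12 = 1.3333333
Var(Y) = 7² * 1.3333333 = 49 * 1.3333333 = 65.333333

65.333333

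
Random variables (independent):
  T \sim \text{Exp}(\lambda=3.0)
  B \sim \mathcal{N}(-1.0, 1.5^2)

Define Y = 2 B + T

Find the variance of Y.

For independent RVs: Var(aX + bY) = a²Var(X) + b²Var(Y)
Var(T) = 0.11111111
Var(B) = 2.25
Var(Y) = 1²*0.11111111 + 2²*2.25
= 1*0.11111111 + 4*2.25 = 9.1111111

9.1111111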